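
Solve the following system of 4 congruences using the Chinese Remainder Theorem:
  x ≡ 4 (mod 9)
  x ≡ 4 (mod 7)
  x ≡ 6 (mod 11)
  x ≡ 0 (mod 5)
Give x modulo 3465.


Product of moduli M = 9 · 7 · 11 · 5 = 3465.
Merge one congruence at a time:
  Start: x ≡ 4 (mod 9).
  Combine with x ≡ 4 (mod 7); new modulus lcm = 63.
    Write x = 4 + 9·t and substitute into x ≡ 4 (mod 7): 9·t ≡ 4 − 4 = 0 (mod 7).
    Reduce coefficients mod 7: 2·t ≡ 0 (mod 7).
    The inverse of 2 mod 7 is 4 (since 2·4 = 8 = 1·7 + 1), so t ≡ 4·0 = 0 ≡ 0 (mod 7).
    Then x = 4 + 9·0 = 4, valid modulo lcm(9, 7) = 63: x ≡ 4 (mod 63).
  Combine with x ≡ 6 (mod 11); new modulus lcm = 693.
    Write x = 4 + 63·t and substitute into x ≡ 6 (mod 11): 63·t ≡ 6 − 4 = 2 (mod 11).
    Reduce coefficients mod 11: 8·t ≡ 2 (mod 11).
    The inverse of 8 mod 11 is 7 (since 8·7 = 56 = 5·11 + 1), so t ≡ 7·2 = 14 ≡ 3 (mod 11).
    Then x = 4 + 63·3 = 193, valid modulo lcm(63, 11) = 693: x ≡ 193 (mod 693).
  Combine with x ≡ 0 (mod 5); new modulus lcm = 3465.
    Write x = 193 + 693·t and substitute into x ≡ 0 (mod 5): 693·t ≡ 0 − 193 = -193 (mod 5).
    Reduce coefficients mod 5: 3·t ≡ 2 (mod 5).
    The inverse of 3 mod 5 is 2 (since 3·2 = 6 = 1·5 + 1), so t ≡ 2·2 = 4 ≡ 4 (mod 5).
    Then x = 193 + 693·4 = 2965, valid modulo lcm(693, 5) = 3465: x ≡ 2965 (mod 3465).
Verify against each original: 2965 mod 9 = 4, 2965 mod 7 = 4, 2965 mod 11 = 6, 2965 mod 5 = 0.

x ≡ 2965 (mod 3465).


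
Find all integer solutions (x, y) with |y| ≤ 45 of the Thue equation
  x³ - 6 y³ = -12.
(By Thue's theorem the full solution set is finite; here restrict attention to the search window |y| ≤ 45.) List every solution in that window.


The equation is x³ - 6y³ = -12. For fixed y, x³ = 6·y³ − 12, so a solution requires the RHS to be a perfect cube.
Strategy: iterate y from -45 to 45, compute RHS = 6·y³ − 12, and check whether it is a (positive or negative) perfect cube.
Check small values of y:
  y = 0: RHS = -12 is not a perfect cube.
  y = 1: RHS = -6 is not a perfect cube.
  y = -1: RHS = -18 is not a perfect cube.
  y = 2: RHS = 36 is not a perfect cube.
  y = -2: RHS = -60 is not a perfect cube.
  y = 3: RHS = 150 is not a perfect cube.
  y = -3: RHS = -174 is not a perfect cube.
Continuing the search up to |y| = 45 finds no solutions either.
No (x, y) in the scanned range satisfies the equation.

No integer solutions with |y| ≤ 45.


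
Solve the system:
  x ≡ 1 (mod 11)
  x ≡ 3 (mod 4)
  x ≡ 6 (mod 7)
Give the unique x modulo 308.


Moduli 11, 4, 7 are pairwise coprime; by CRT there is a unique solution modulo M = 11 · 4 · 7 = 308.
Solve pairwise, accumulating the modulus:
  Start with x ≡ 1 (mod 11).
  Combine with x ≡ 3 (mod 4): since gcd(11, 4) = 1, we get a unique residue mod 44.
    Write x = 1 + 11·t and substitute into x ≡ 3 (mod 4): 11·t ≡ 3 − 1 = 2 (mod 4).
    Reduce coefficients mod 4: 3·t ≡ 2 (mod 4).
    The inverse of 3 mod 4 is 3 (since 3·3 = 9 = 2·4 + 1), so t ≡ 3·2 = 6 ≡ 2 (mod 4).
    Then x = 1 + 11·2 = 23, valid modulo lcm(11, 4) = 44: x ≡ 23 (mod 44).
  Combine with x ≡ 6 (mod 7): since gcd(44, 7) = 1, we get a unique residue mod 308.
    Write x = 23 + 44·t and substitute into x ≡ 6 (mod 7): 44·t ≡ 6 − 23 = -17 (mod 7).
    Reduce coefficients mod 7: 2·t ≡ 4 (mod 7).
    The inverse of 2 mod 7 is 4 (since 2·4 = 8 = 1·7 + 1), so t ≡ 4·4 = 16 ≡ 2 (mod 7).
    Then x = 23 + 44·2 = 111, valid modulo lcm(44, 7) = 308: x ≡ 111 (mod 308).
Verify: 111 mod 11 = 1 ✓, 111 mod 4 = 3 ✓, 111 mod 7 = 6 ✓.

x ≡ 111 (mod 308).


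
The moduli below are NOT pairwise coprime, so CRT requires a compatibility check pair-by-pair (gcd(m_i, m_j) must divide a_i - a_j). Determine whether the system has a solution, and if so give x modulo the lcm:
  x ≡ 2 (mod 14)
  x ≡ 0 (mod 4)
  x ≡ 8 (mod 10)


Moduli 14, 4, 10 are not pairwise coprime, so CRT works modulo lcm(m_i) when all pairwise compatibility conditions hold.
Pairwise compatibility: gcd(m_i, m_j) must divide a_i - a_j for every pair.
Merge one congruence at a time:
  Start: x ≡ 2 (mod 14).
  Combine with x ≡ 0 (mod 4): gcd(14, 4) = 2; 0 - 2 = -2, which IS divisible by 2, so compatible.
    Write x = 2 + 14·t and substitute into x ≡ 0 (mod 4): 14·t ≡ 0 − 2 = -2 (mod 4).
    Divide the congruence (and modulus) by g = 2: 7·t ≡ -1 (mod 2).
    Reduce coefficients mod 2: 1·t ≡ 1 (mod 2).
    So t ≡ 1 (mod 2).
    Then x = 2 + 14·1 = 16, valid modulo lcm(14, 4) = 28: x ≡ 16 (mod 28).
  Combine with x ≡ 8 (mod 10): gcd(28, 10) = 2; 8 - 16 = -8, which IS divisible by 2, so compatible.
    Write x = 16 + 28·t and substitute into x ≡ 8 (mod 10): 28·t ≡ 8 − 16 = -8 (mod 10).
    Divide the congruence (and modulus) by g = 2: 14·t ≡ -4 (mod 5).
    Reduce coefficients mod 5: 4·t ≡ 1 (mod 5).
    The inverse of 4 mod 5 is 4 (since 4·4 = 16 = 3·5 + 1), so t ≡ 4·1 = 4 ≡ 4 (mod 5).
    Then x = 16 + 28·4 = 128, valid modulo lcm(28, 10) = 140: x ≡ 128 (mod 140).
Verify: 128 mod 14 = 2, 128 mod 4 = 0, 128 mod 10 = 8.

x ≡ 128 (mod 140).


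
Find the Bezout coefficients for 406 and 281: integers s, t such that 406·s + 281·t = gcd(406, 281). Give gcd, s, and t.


Euclidean algorithm on (406, 281) — divide until remainder is 0:
  406 = 1 · 281 + 125
  281 = 2 · 125 + 31
  125 = 4 · 31 + 1
  31 = 31 · 1 + 0
gcd(406, 281) = 1.
Track Bezout coefficients alongside the remainders: start with r₀ = 406 = a·1 + b·0 (s = 1, t = 0) and r₁ = 281 = a·0 + b·1 (s = 0, t = 1); each new remainder r_{k+1} = r_{k-1} − q_k·r_k inherits s_{k+1} = s_{k-1} − q_k·s_k, t_{k+1} = t_{k-1} − q_k·t_k, so r_k = a·s_k + b·t_k at every step:
  q = 1: r = 125, s = 1 − 1·0 = 1, t = 0 − 1·1 = -1  (check: 406·1 + 281·(-1) = 125)
  q = 2: r = 31, s = 0 − 2·1 = -2, t = 1 − 2·(-1) = 3  (check: 406·(-2) + 281·3 = 31)
  q = 4: r = 1, s = 1 − 4·(-2) = 9, t = -1 − 4·3 = -13  (check: 406·9 + 281·(-13) = 1)
The row with r = 1 (the gcd) gives the Bezout coefficients s = 9, t = -13.
Result: 406 · (9) + 281 · (-13) = 1.

gcd(406, 281) = 1; s = 9, t = -13 (check: 406·9 + 281·(-13) = 1).


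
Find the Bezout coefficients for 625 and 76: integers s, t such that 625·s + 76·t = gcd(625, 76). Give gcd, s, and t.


Euclidean algorithm on (625, 76) — divide until remainder is 0:
  625 = 8 · 76 + 17
  76 = 4 · 17 + 8
  17 = 2 · 8 + 1
  8 = 8 · 1 + 0
gcd(625, 76) = 1.
Track Bezout coefficients alongside the remainders: start with r₀ = 625 = a·1 + b·0 (s = 1, t = 0) and r₁ = 76 = a·0 + b·1 (s = 0, t = 1); each new remainder r_{k+1} = r_{k-1} − q_k·r_k inherits s_{k+1} = s_{k-1} − q_k·s_k, t_{k+1} = t_{k-1} − q_k·t_k, so r_k = a·s_k + b·t_k at every step:
  q = 8: r = 17, s = 1 − 8·0 = 1, t = 0 − 8·1 = -8  (check: 625·1 + 76·(-8) = 17)
  q = 4: r = 8, s = 0 − 4·1 = -4, t = 1 − 4·(-8) = 33  (check: 625·(-4) + 76·33 = 8)
  q = 2: r = 1, s = 1 − 2·(-4) = 9, t = -8 − 2·33 = -74  (check: 625·9 + 76·(-74) = 1)
The row with r = 1 (the gcd) gives the Bezout coefficients s = 9, t = -74.
Result: 625 · (9) + 76 · (-74) = 1.

gcd(625, 76) = 1; s = 9, t = -74 (check: 625·9 + 76·(-74) = 1).


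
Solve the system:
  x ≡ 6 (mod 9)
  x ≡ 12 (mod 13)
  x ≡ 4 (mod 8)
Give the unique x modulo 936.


Moduli 9, 13, 8 are pairwise coprime; by CRT there is a unique solution modulo M = 9 · 13 · 8 = 936.
Solve pairwise, accumulating the modulus:
  Start with x ≡ 6 (mod 9).
  Combine with x ≡ 12 (mod 13): since gcd(9, 13) = 1, we get a unique residue mod 117.
    Write x = 6 + 9·t and substitute into x ≡ 12 (mod 13): 9·t ≡ 12 − 6 = 6 (mod 13).
    The inverse of 9 mod 13 is 3 (since 9·3 = 27 = 2·13 + 1), so t ≡ 3·6 = 18 ≡ 5 (mod 13).
    Then x = 6 + 9·5 = 51, valid modulo lcm(9, 13) = 117: x ≡ 51 (mod 117).
  Combine with x ≡ 4 (mod 8): since gcd(117, 8) = 1, we get a unique residue mod 936.
    Write x = 51 + 117·t and substitute into x ≡ 4 (mod 8): 117·t ≡ 4 − 51 = -47 (mod 8).
    Reduce coefficients mod 8: 5·t ≡ 1 (mod 8).
    The inverse of 5 mod 8 is 5 (since 5·5 = 25 = 3·8 + 1), so t ≡ 5·1 = 5 ≡ 5 (mod 8).
    Then x = 51 + 117·5 = 636, valid modulo lcm(117, 8) = 936: x ≡ 636 (mod 936).
Verify: 636 mod 9 = 6 ✓, 636 mod 13 = 12 ✓, 636 mod 8 = 4 ✓.

x ≡ 636 (mod 936).


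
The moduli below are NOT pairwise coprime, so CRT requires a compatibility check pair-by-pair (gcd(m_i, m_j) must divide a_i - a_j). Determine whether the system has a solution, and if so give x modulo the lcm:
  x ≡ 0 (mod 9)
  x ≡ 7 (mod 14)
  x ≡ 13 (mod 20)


Moduli 9, 14, 20 are not pairwise coprime, so CRT works modulo lcm(m_i) when all pairwise compatibility conditions hold.
Pairwise compatibility: gcd(m_i, m_j) must divide a_i - a_j for every pair.
Merge one congruence at a time:
  Start: x ≡ 0 (mod 9).
  Combine with x ≡ 7 (mod 14): gcd(9, 14) = 1; 7 - 0 = 7, which IS divisible by 1, so compatible.
    Write x = 0 + 9·t and substitute into x ≡ 7 (mod 14): 9·t ≡ 7 − 0 = 7 (mod 14).
    The inverse of 9 mod 14 is 11 (since 9·11 = 99 = 7·14 + 1), so t ≡ 11·7 = 77 ≡ 7 (mod 14).
    Then x = 0 + 9·7 = 63, valid modulo lcm(9, 14) = 126: x ≡ 63 (mod 126).
  Combine with x ≡ 13 (mod 20): gcd(126, 20) = 2; 13 - 63 = -50, which IS divisible by 2, so compatible.
    Write x = 63 + 126·t and substitute into x ≡ 13 (mod 20): 126·t ≡ 13 − 63 = -50 (mod 20).
    Divide the congruence (and modulus) by g = 2: 63·t ≡ -25 (mod 10).
    Reduce coefficients mod 10: 3·t ≡ 5 (mod 10).
    The inverse of 3 mod 10 is 7 (since 3·7 = 21 = 2·10 + 1), so t ≡ 7·5 = 35 ≡ 5 (mod 10).
    Then x = 63 + 126·5 = 693, valid modulo lcm(126, 20) = 1260: x ≡ 693 (mod 1260).
Verify: 693 mod 9 = 0, 693 mod 14 = 7, 693 mod 20 = 13.

x ≡ 693 (mod 1260).


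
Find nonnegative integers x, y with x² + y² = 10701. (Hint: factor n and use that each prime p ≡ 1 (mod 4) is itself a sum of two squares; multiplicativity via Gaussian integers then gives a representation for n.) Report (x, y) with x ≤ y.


Step 1: Factor n = 10701 = 3^2 · 29 · 41.
Step 2: Check the mod-4 condition on each prime factor: 3 ≡ 3 (mod 4), exponent 2 (must be even); 29 ≡ 1 (mod 4), exponent 1; 41 ≡ 1 (mod 4), exponent 1.
All primes ≡ 3 (mod 4) appear to even exponent (or don't appear), so by the two-squares theorem n IS expressible as a sum of two squares.
Step 3: Build a representation. Group n = k² · m with k = 3 and m = 29 · 41 = 1189 (a product of primes ≡ 1 (mod 4)); a representation of m scales to one of n via (k·x)² + (k·y)² = k²(x² + y²). Each prime p ≡ 1 (mod 4) is itself a sum of two squares; find a² by testing p − a² for a perfect square:
  29: 29 − 1² = 28, 29 − 2² = 25 = 5² ⇒ 29 = 2² + 5².
  41: 41 − 1² = 40, 41 − 2² = 37, 41 − 3² = 32, 41 − 4² = 25 = 5² ⇒ 41 = 4² + 5².
  Combine using the Brahmagupta–Fibonacci identity (a² + b²)(c² + d²) = (ac − bd)² + (ad + bc)² = (ac + bd)² + (ad − bc)²:
  29 · 41 = 1189: from (2² + 5²)(4² + 5²), take (2·4 − 5·5, 2·5 + 5·4) = (8 − 25, 10 + 20) = (-17, 30); dropping signs (only squares matter) gives (17, 30); check 17² + 30² = 289 + 900 = 1189 ✓.
  Scale by k = 3: (3·17, 3·30) = (51, 90).
Step 4: Order so x ≤ y and verify: 51² + 90² = 2601 + 8100 = 10701 = n. ✓

n = 10701 = 51² + 90² (one valid representation with x ≤ y).


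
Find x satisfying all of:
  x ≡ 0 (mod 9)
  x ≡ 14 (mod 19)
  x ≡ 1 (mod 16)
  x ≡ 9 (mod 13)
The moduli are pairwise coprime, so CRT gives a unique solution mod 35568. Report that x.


Product of moduli M = 9 · 19 · 16 · 13 = 35568.
Merge one congruence at a time:
  Start: x ≡ 0 (mod 9).
  Combine with x ≡ 14 (mod 19); new modulus lcm = 171.
    Write x = 0 + 9·t and substitute into x ≡ 14 (mod 19): 9·t ≡ 14 − 0 = 14 (mod 19).
    The inverse of 9 mod 19 is 17 (since 9·17 = 153 = 8·19 + 1), so t ≡ 17·14 = 238 ≡ 10 (mod 19).
    Then x = 0 + 9·10 = 90, valid modulo lcm(9, 19) = 171: x ≡ 90 (mod 171).
  Combine with x ≡ 1 (mod 16); new modulus lcm = 2736.
    Write x = 90 + 171·t and substitute into x ≡ 1 (mod 16): 171·t ≡ 1 − 90 = -89 (mod 16).
    Reduce coefficients mod 16: 11·t ≡ 7 (mod 16).
    The inverse of 11 mod 16 is 3 (since 11·3 = 33 = 2·16 + 1), so t ≡ 3·7 = 21 ≡ 5 (mod 16).
    Then x = 90 + 171·5 = 945, valid modulo lcm(171, 16) = 2736: x ≡ 945 (mod 2736).
  Combine with x ≡ 9 (mod 13); new modulus lcm = 35568.
    Write x = 945 + 2736·t and substitute into x ≡ 9 (mod 13): 2736·t ≡ 9 − 945 = -936 (mod 13).
    Reduce coefficients mod 13: 6·t ≡ 0 (mod 13).
    The inverse of 6 mod 13 is 11 (since 6·11 = 66 = 5·13 + 1), so t ≡ 11·0 = 0 ≡ 0 (mod 13).
    Then x = 945 + 2736·0 = 945, valid modulo lcm(2736, 13) = 35568: x ≡ 945 (mod 35568).
Verify against each original: 945 mod 9 = 0, 945 mod 19 = 14, 945 mod 16 = 1, 945 mod 13 = 9.

x ≡ 945 (mod 35568).


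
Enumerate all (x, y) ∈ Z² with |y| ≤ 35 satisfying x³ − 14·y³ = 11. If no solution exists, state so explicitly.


The equation is x³ - 14y³ = 11. For fixed y, x³ = 14·y³ + 11, so a solution requires the RHS to be a perfect cube.
Strategy: iterate y from -35 to 35, compute RHS = 14·y³ + 11, and check whether it is a (positive or negative) perfect cube.
Check small values of y:
  y = 0: RHS = 11 is not a perfect cube.
  y = 1: RHS = 25 is not a perfect cube.
  y = -1: RHS = -3 is not a perfect cube.
  y = 2: RHS = 123 is not a perfect cube.
  y = -2: RHS = -101 is not a perfect cube.
  y = 3: RHS = 389 is not a perfect cube.
  y = -3: RHS = -367 is not a perfect cube.
Continuing the search up to |y| = 35 finds no solutions either.
No (x, y) in the scanned range satisfies the equation.

No integer solutions with |y| ≤ 35.


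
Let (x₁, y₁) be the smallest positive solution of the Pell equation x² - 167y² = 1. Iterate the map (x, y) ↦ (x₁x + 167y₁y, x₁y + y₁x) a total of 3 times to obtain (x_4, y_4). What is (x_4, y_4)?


Step 1: Find the fundamental solution (x₁, y₁) of x² - 167y² = 1.
  Expand √167 as a continued fraction. a₀ = ⌊√167⌋ = 12; iterate m_{k+1} = d_k·a_k − m_k, d_{k+1} = (167 − m_{k+1}²)/d_k, a_{k+1} = ⌊(a₀ + m_{k+1})/d_{k+1}⌋ (starting m₀ = 0, d₀ = 1), with convergents p_k = a_k·p_{k-1} + p_{k-2}, q_k = a_k·q_{k-1} + q_{k-2} (p₋₁ = 1, q₋₁ = 0):
  k = 0: a₀ = 12; p₀/q₀ = 12/1; p₀² − 167·q₀² = 144 − 167 = -23.
  k = 1: m = 12, d = 23, a = ⌊(12 + 12)/23⌋ = 1; p/q = (1·12 + 1)/(1·1 + 0) = 13/1; p² − 167·q² = 169 − 167 = 2.
  k = 2: m = 11, d = 2, a = ⌊(12 + 11)/2⌋ = 11; p/q = (11·13 + 12)/(11·1 + 1) = 155/12; p² − 167·q² = 24025 − 24048 = -23.
  k = 3: m = 11, d = 23, a = ⌊(12 + 11)/23⌋ = 1; p/q = (1·155 + 13)/(1·12 + 1) = 168/13; p² − 167·q² = 28224 − 28223 = 1.
  The first convergent with p² − 167·q² = 1 gives the fundamental solution (x₁, y₁) = (168, 13).
Step 2: Apply the recurrence (x_{n+1}, y_{n+1}) = (x₁x_n + 167y₁y_n, x₁y_n + y₁x_n) repeatedly.
  From (x_1, y_1) = (168, 13): x_2 = 168·168 + 167·13·13 = 56447; y_2 = 168·13 + 13·168 = 4368.
  From (x_2, y_2) = (56447, 4368): x_3 = 168·56447 + 167·13·4368 = 18966024; y_3 = 168·4368 + 13·56447 = 1467635.
  From (x_3, y_3) = (18966024, 1467635): x_4 = 168·18966024 + 167·13·1467635 = 6372527617; y_4 = 168·1467635 + 13·18966024 = 493120992.
Step 3: Verify x_4² - 167·y_4² = 40609108229427698689 - 40609108229427698688 = 1 (should be 1). ✓

(x_1, y_1) = (168, 13); (x_4, y_4) = (6372527617, 493120992).


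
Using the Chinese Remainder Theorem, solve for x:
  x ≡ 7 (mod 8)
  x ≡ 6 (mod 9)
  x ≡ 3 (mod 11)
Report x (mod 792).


Moduli 8, 9, 11 are pairwise coprime; by CRT there is a unique solution modulo M = 8 · 9 · 11 = 792.
Solve pairwise, accumulating the modulus:
  Start with x ≡ 7 (mod 8).
  Combine with x ≡ 6 (mod 9): since gcd(8, 9) = 1, we get a unique residue mod 72.
    Write x = 7 + 8·t and substitute into x ≡ 6 (mod 9): 8·t ≡ 6 − 7 = -1 (mod 9).
    Reduce coefficients mod 9: 8·t ≡ 8 (mod 9).
    The inverse of 8 mod 9 is 8 (since 8·8 = 64 = 7·9 + 1), so t ≡ 8·8 = 64 ≡ 1 (mod 9).
    Then x = 7 + 8·1 = 15, valid modulo lcm(8, 9) = 72: x ≡ 15 (mod 72).
  Combine with x ≡ 3 (mod 11): since gcd(72, 11) = 1, we get a unique residue mod 792.
    Write x = 15 + 72·t and substitute into x ≡ 3 (mod 11): 72·t ≡ 3 − 15 = -12 (mod 11).
    Reduce coefficients mod 11: 6·t ≡ 10 (mod 11).
    The inverse of 6 mod 11 is 2 (since 6·2 = 12 = 1·11 + 1), so t ≡ 2·10 = 20 ≡ 9 (mod 11).
    Then x = 15 + 72·9 = 663, valid modulo lcm(72, 11) = 792: x ≡ 663 (mod 792).
Verify: 663 mod 8 = 7 ✓, 663 mod 9 = 6 ✓, 663 mod 11 = 3 ✓.

x ≡ 663 (mod 792).


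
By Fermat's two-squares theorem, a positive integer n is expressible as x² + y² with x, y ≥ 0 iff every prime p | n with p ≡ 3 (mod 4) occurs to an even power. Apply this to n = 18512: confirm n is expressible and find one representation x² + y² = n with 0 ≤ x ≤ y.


Step 1: Factor n = 18512 = 2^4 · 13 · 89.
Step 2: Check the mod-4 condition on each prime factor: 2 = 2 (special); 13 ≡ 1 (mod 4), exponent 1; 89 ≡ 1 (mod 4), exponent 1.
All primes ≡ 3 (mod 4) appear to even exponent (or don't appear), so by the two-squares theorem n IS expressible as a sum of two squares.
Step 3: Build a representation. Group n = k² · m with k = 4 and m = 13 · 89 = 1157 (a product of primes ≡ 1 (mod 4)); a representation of m scales to one of n via (k·x)² + (k·y)² = k²(x² + y²). Each prime p ≡ 1 (mod 4) is itself a sum of two squares; find a² by testing p − a² for a perfect square:
  13: 13 − 1² = 12, 13 − 2² = 9 = 3² ⇒ 13 = 2² + 3².
  89: 89 − 1² = 88, 89 − 2² = 85, 89 − 3² = 80, 89 − 4² = 73, 89 − 5² = 64 = 8² ⇒ 89 = 5² + 8².
  Combine using the Brahmagupta–Fibonacci identity (a² + b²)(c² + d²) = (ac − bd)² + (ad + bc)² = (ac + bd)² + (ad − bc)²:
  13 · 89 = 1157: from (2² + 3²)(5² + 8²), take (2·5 − 3·8, 2·8 + 3·5) = (10 − 24, 16 + 15) = (-14, 31); dropping signs (only squares matter) gives (14, 31); check 14² + 31² = 196 + 961 = 1157 ✓.
  Scale by k = 4: (4·14, 4·31) = (56, 124).
Step 4: Order so x ≤ y and verify: 56² + 124² = 3136 + 15376 = 18512 = n. ✓

n = 18512 = 56² + 124² (one valid representation with x ≤ y).


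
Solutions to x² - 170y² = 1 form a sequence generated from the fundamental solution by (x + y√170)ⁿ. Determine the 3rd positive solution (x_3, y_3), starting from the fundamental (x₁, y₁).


Step 1: Find the fundamental solution (x₁, y₁) of x² - 170y² = 1.
  Expand √170 as a continued fraction. a₀ = ⌊√170⌋ = 13; iterate m_{k+1} = d_k·a_k − m_k, d_{k+1} = (170 − m_{k+1}²)/d_k, a_{k+1} = ⌊(a₀ + m_{k+1})/d_{k+1}⌋ (starting m₀ = 0, d₀ = 1), with convergents p_k = a_k·p_{k-1} + p_{k-2}, q_k = a_k·q_{k-1} + q_{k-2} (p₋₁ = 1, q₋₁ = 0):
  k = 0: a₀ = 13; p₀/q₀ = 13/1; p₀² − 170·q₀² = 169 − 170 = -1.
  k = 1: m = 13, d = 1, a = ⌊(13 + 13)/1⌋ = 26; p/q = (26·13 + 1)/(26·1 + 0) = 339/26; p² − 170·q² = 114921 − 114920 = 1.
  The first convergent with p² − 170·q² = 1 gives the fundamental solution (x₁, y₁) = (339, 26).
Step 2: Apply the recurrence (x_{n+1}, y_{n+1}) = (x₁x_n + 170y₁y_n, x₁y_n + y₁x_n) repeatedly.
  From (x_1, y_1) = (339, 26): x_2 = 339·339 + 170·26·26 = 229841; y_2 = 339·26 + 26·339 = 17628.
  From (x_2, y_2) = (229841, 17628): x_3 = 339·229841 + 170·26·17628 = 155831859; y_3 = 339·17628 + 26·229841 = 11951758.
Step 3: Verify x_3² - 170·y_3² = 24283568279395881 - 24283568279395880 = 1 (should be 1). ✓

(x_1, y_1) = (339, 26); (x_3, y_3) = (155831859, 11951758).


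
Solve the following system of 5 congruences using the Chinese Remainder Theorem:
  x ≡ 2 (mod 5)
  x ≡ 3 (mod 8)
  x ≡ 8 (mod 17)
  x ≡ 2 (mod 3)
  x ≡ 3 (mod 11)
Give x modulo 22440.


Product of moduli M = 5 · 8 · 17 · 3 · 11 = 22440.
Merge one congruence at a time:
  Start: x ≡ 2 (mod 5).
  Combine with x ≡ 3 (mod 8); new modulus lcm = 40.
    Write x = 2 + 5·t and substitute into x ≡ 3 (mod 8): 5·t ≡ 3 − 2 = 1 (mod 8).
    The inverse of 5 mod 8 is 5 (since 5·5 = 25 = 3·8 + 1), so t ≡ 5·1 = 5 ≡ 5 (mod 8).
    Then x = 2 + 5·5 = 27, valid modulo lcm(5, 8) = 40: x ≡ 27 (mod 40).
  Combine with x ≡ 8 (mod 17); new modulus lcm = 680.
    Write x = 27 + 40·t and substitute into x ≡ 8 (mod 17): 40·t ≡ 8 − 27 = -19 (mod 17).
    Reduce coefficients mod 17: 6·t ≡ 15 (mod 17).
    The inverse of 6 mod 17 is 3 (since 6·3 = 18 = 1·17 + 1), so t ≡ 3·15 = 45 ≡ 11 (mod 17).
    Then x = 27 + 40·11 = 467, valid modulo lcm(40, 17) = 680: x ≡ 467 (mod 680).
  Combine with x ≡ 2 (mod 3); new modulus lcm = 2040.
    Write x = 467 + 680·t and substitute into x ≡ 2 (mod 3): 680·t ≡ 2 − 467 = -465 (mod 3).
    Reduce coefficients mod 3: 2·t ≡ 0 (mod 3).
    The inverse of 2 mod 3 is 2 (since 2·2 = 4 = 1·3 + 1), so t ≡ 2·0 = 0 ≡ 0 (mod 3).
    Then x = 467 + 680·0 = 467, valid modulo lcm(680, 3) = 2040: x ≡ 467 (mod 2040).
  Combine with x ≡ 3 (mod 11); new modulus lcm = 22440.
    Write x = 467 + 2040·t and substitute into x ≡ 3 (mod 11): 2040·t ≡ 3 − 467 = -464 (mod 11).
    Reduce coefficients mod 11: 5·t ≡ 9 (mod 11).
    The inverse of 5 mod 11 is 9 (since 5·9 = 45 = 4·11 + 1), so t ≡ 9·9 = 81 ≡ 4 (mod 11).
    Then x = 467 + 2040·4 = 8627, valid modulo lcm(2040, 11) = 22440: x ≡ 8627 (mod 22440).
Verify against each original: 8627 mod 5 = 2, 8627 mod 8 = 3, 8627 mod 17 = 8, 8627 mod 3 = 2, 8627 mod 11 = 3.

x ≡ 8627 (mod 22440).


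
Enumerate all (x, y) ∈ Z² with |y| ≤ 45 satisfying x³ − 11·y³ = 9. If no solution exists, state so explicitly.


The equation is x³ - 11y³ = 9. For fixed y, x³ = 11·y³ + 9, so a solution requires the RHS to be a perfect cube.
Strategy: iterate y from -45 to 45, compute RHS = 11·y³ + 9, and check whether it is a (positive or negative) perfect cube.
Check small values of y:
  y = 0: RHS = 9 is not a perfect cube.
  y = 1: RHS = 20 is not a perfect cube.
  y = -1: RHS = -2 is not a perfect cube.
  y = 2: RHS = 97 is not a perfect cube.
  y = -2: RHS = -79 is not a perfect cube.
  y = 3: RHS = 306 is not a perfect cube.
  y = -3: RHS = -288 is not a perfect cube.
Continuing the search up to |y| = 45 finds no solutions either.
No (x, y) in the scanned range satisfies the equation.

No integer solutions with |y| ≤ 45.


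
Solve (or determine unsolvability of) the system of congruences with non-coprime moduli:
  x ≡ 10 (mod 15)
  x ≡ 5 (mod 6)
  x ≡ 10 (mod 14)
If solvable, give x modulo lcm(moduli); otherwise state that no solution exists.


Moduli 15, 6, 14 are not pairwise coprime, so CRT works modulo lcm(m_i) when all pairwise compatibility conditions hold.
Pairwise compatibility: gcd(m_i, m_j) must divide a_i - a_j for every pair.
Merge one congruence at a time:
  Start: x ≡ 10 (mod 15).
  Combine with x ≡ 5 (mod 6): gcd(15, 6) = 3, and 5 - 10 = -5 is NOT divisible by 3.
    ⇒ system is inconsistent (no integer solution).

No solution (the system is inconsistent).


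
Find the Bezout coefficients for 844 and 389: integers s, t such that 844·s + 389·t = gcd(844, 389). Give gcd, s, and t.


Euclidean algorithm on (844, 389) — divide until remainder is 0:
  844 = 2 · 389 + 66
  389 = 5 · 66 + 59
  66 = 1 · 59 + 7
  59 = 8 · 7 + 3
  7 = 2 · 3 + 1
  3 = 3 · 1 + 0
gcd(844, 389) = 1.
Track Bezout coefficients alongside the remainders: start with r₀ = 844 = a·1 + b·0 (s = 1, t = 0) and r₁ = 389 = a·0 + b·1 (s = 0, t = 1); each new remainder r_{k+1} = r_{k-1} − q_k·r_k inherits s_{k+1} = s_{k-1} − q_k·s_k, t_{k+1} = t_{k-1} − q_k·t_k, so r_k = a·s_k + b·t_k at every step:
  q = 2: r = 66, s = 1 − 2·0 = 1, t = 0 − 2·1 = -2  (check: 844·1 + 389·(-2) = 66)
  q = 5: r = 59, s = 0 − 5·1 = -5, t = 1 − 5·(-2) = 11  (check: 844·(-5) + 389·11 = 59)
  q = 1: r = 7, s = 1 − 1·(-5) = 6, t = -2 − 1·11 = -13  (check: 844·6 + 389·(-13) = 7)
  q = 8: r = 3, s = -5 − 8·6 = -53, t = 11 − 8·(-13) = 115  (check: 844·(-53) + 389·115 = 3)
  q = 2: r = 1, s = 6 − 2·(-53) = 112, t = -13 − 2·115 = -243  (check: 844·112 + 389·(-243) = 1)
The row with r = 1 (the gcd) gives the Bezout coefficients s = 112, t = -243.
Result: 844 · (112) + 389 · (-243) = 1.

gcd(844, 389) = 1; s = 112, t = -243 (check: 844·112 + 389·(-243) = 1).


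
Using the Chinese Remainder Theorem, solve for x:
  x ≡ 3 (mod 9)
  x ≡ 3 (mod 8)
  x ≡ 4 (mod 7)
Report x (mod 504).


Moduli 9, 8, 7 are pairwise coprime; by CRT there is a unique solution modulo M = 9 · 8 · 7 = 504.
Solve pairwise, accumulating the modulus:
  Start with x ≡ 3 (mod 9).
  Combine with x ≡ 3 (mod 8): since gcd(9, 8) = 1, we get a unique residue mod 72.
    Write x = 3 + 9·t and substitute into x ≡ 3 (mod 8): 9·t ≡ 3 − 3 = 0 (mod 8).
    Reduce coefficients mod 8: 1·t ≡ 0 (mod 8).
    So t ≡ 0 (mod 8).
    Then x = 3 + 9·0 = 3, valid modulo lcm(9, 8) = 72: x ≡ 3 (mod 72).
  Combine with x ≡ 4 (mod 7): since gcd(72, 7) = 1, we get a unique residue mod 504.
    Write x = 3 + 72·t and substitute into x ≡ 4 (mod 7): 72·t ≡ 4 − 3 = 1 (mod 7).
    Reduce coefficients mod 7: 2·t ≡ 1 (mod 7).
    The inverse of 2 mod 7 is 4 (since 2·4 = 8 = 1·7 + 1), so t ≡ 4·1 = 4 ≡ 4 (mod 7).
    Then x = 3 + 72·4 = 291, valid modulo lcm(72, 7) = 504: x ≡ 291 (mod 504).
Verify: 291 mod 9 = 3 ✓, 291 mod 8 = 3 ✓, 291 mod 7 = 4 ✓.

x ≡ 291 (mod 504).


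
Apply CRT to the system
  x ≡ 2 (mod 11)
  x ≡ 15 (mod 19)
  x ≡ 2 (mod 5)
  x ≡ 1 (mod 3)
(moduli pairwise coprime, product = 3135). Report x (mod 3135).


Product of moduli M = 11 · 19 · 5 · 3 = 3135.
Merge one congruence at a time:
  Start: x ≡ 2 (mod 11).
  Combine with x ≡ 15 (mod 19); new modulus lcm = 209.
    Write x = 2 + 11·t and substitute into x ≡ 15 (mod 19): 11·t ≡ 15 − 2 = 13 (mod 19).
    The inverse of 11 mod 19 is 7 (since 11·7 = 77 = 4·19 + 1), so t ≡ 7·13 = 91 ≡ 15 (mod 19).
    Then x = 2 + 11·15 = 167, valid modulo lcm(11, 19) = 209: x ≡ 167 (mod 209).
  Combine with x ≡ 2 (mod 5); new modulus lcm = 1045.
    Write x = 167 + 209·t and substitute into x ≡ 2 (mod 5): 209·t ≡ 2 − 167 = -165 (mod 5).
    Reduce coefficients mod 5: 4·t ≡ 0 (mod 5).
    The inverse of 4 mod 5 is 4 (since 4·4 = 16 = 3·5 + 1), so t ≡ 4·0 = 0 ≡ 0 (mod 5).
    Then x = 167 + 209·0 = 167, valid modulo lcm(209, 5) = 1045: x ≡ 167 (mod 1045).
  Combine with x ≡ 1 (mod 3); new modulus lcm = 3135.
    Write x = 167 + 1045·t and substitute into x ≡ 1 (mod 3): 1045·t ≡ 1 − 167 = -166 (mod 3).
    Reduce coefficients mod 3: 1·t ≡ 2 (mod 3).
    So t ≡ 2 (mod 3).
    Then x = 167 + 1045·2 = 2257, valid modulo lcm(1045, 3) = 3135: x ≡ 2257 (mod 3135).
Verify against each original: 2257 mod 11 = 2, 2257 mod 19 = 15, 2257 mod 5 = 2, 2257 mod 3 = 1.

x ≡ 2257 (mod 3135).


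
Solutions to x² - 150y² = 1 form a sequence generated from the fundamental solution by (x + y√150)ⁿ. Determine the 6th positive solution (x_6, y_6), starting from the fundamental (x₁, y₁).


Step 1: Find the fundamental solution (x₁, y₁) of x² - 150y² = 1.
  Expand √150 as a continued fraction. a₀ = ⌊√150⌋ = 12; iterate m_{k+1} = d_k·a_k − m_k, d_{k+1} = (150 − m_{k+1}²)/d_k, a_{k+1} = ⌊(a₀ + m_{k+1})/d_{k+1}⌋ (starting m₀ = 0, d₀ = 1), with convergents p_k = a_k·p_{k-1} + p_{k-2}, q_k = a_k·q_{k-1} + q_{k-2} (p₋₁ = 1, q₋₁ = 0):
  k = 0: a₀ = 12; p₀/q₀ = 12/1; p₀² − 150·q₀² = 144 − 150 = -6.
  k = 1: m = 12, d = 6, a = ⌊(12 + 12)/6⌋ = 4; p/q = (4·12 + 1)/(4·1 + 0) = 49/4; p² − 150·q² = 2401 − 2400 = 1.
  The first convergent with p² − 150·q² = 1 gives the fundamental solution (x₁, y₁) = (49, 4).
Step 2: Apply the recurrence (x_{n+1}, y_{n+1}) = (x₁x_n + 150y₁y_n, x₁y_n + y₁x_n) repeatedly.
  From (x_1, y_1) = (49, 4): x_2 = 49·49 + 150·4·4 = 4801; y_2 = 49·4 + 4·49 = 392.
  From (x_2, y_2) = (4801, 392): x_3 = 49·4801 + 150·4·392 = 470449; y_3 = 49·392 + 4·4801 = 38412.
  From (x_3, y_3) = (470449, 38412): x_4 = 49·470449 + 150·4·38412 = 46099201; y_4 = 49·38412 + 4·470449 = 3763984.
  From (x_4, y_4) = (46099201, 3763984): x_5 = 49·46099201 + 150·4·3763984 = 4517251249; y_5 = 49·3763984 + 4·46099201 = 368832020.
  From (x_5, y_5) = (4517251249, 368832020): x_6 = 49·4517251249 + 150·4·368832020 = 442644523201; y_6 = 49·368832020 + 4·4517251249 = 36141773976.
Step 3: Verify x_6² - 150·y_6² = 195934173919840627286401 - 195934173919840627286400 = 1 (should be 1). ✓

(x_1, y_1) = (49, 4); (x_6, y_6) = (442644523201, 36141773976).


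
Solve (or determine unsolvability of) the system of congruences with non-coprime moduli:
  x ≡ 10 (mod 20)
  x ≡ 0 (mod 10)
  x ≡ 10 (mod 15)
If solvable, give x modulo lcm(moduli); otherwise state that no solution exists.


Moduli 20, 10, 15 are not pairwise coprime, so CRT works modulo lcm(m_i) when all pairwise compatibility conditions hold.
Pairwise compatibility: gcd(m_i, m_j) must divide a_i - a_j for every pair.
Merge one congruence at a time:
  Start: x ≡ 10 (mod 20).
  Combine with x ≡ 0 (mod 10): gcd(20, 10) = 10; 0 - 10 = -10, which IS divisible by 10, so compatible.
    Write x = 10 + 20·t and substitute into x ≡ 0 (mod 10): 20·t ≡ 0 − 10 = -10 (mod 10).
    Divide the congruence (and modulus) by g = 10: 2·t ≡ -1 (mod 1).
    Modulo 1 every t works; take t = 0.
    Then x = 10 + 20·0 = 10, valid modulo lcm(20, 10) = 20: x ≡ 10 (mod 20).
  Combine with x ≡ 10 (mod 15): gcd(20, 15) = 5; 10 - 10 = 0, which IS divisible by 5, so compatible.
    Write x = 10 + 20·t and substitute into x ≡ 10 (mod 15): 20·t ≡ 10 − 10 = 0 (mod 15).
    Divide the congruence (and modulus) by g = 5: 4·t ≡ 0 (mod 3).
    Reduce coefficients mod 3: 1·t ≡ 0 (mod 3).
    So t ≡ 0 (mod 3).
    Then x = 10 + 20·0 = 10, valid modulo lcm(20, 15) = 60: x ≡ 10 (mod 60).
Verify: 10 mod 20 = 10, 10 mod 10 = 0, 10 mod 15 = 10.

x ≡ 10 (mod 60).


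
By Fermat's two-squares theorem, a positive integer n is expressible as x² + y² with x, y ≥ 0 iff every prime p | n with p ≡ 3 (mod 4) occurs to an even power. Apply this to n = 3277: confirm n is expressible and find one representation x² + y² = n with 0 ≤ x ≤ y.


Step 1: Factor n = 3277 = 29 · 113.
Step 2: Check the mod-4 condition on each prime factor: 29 ≡ 1 (mod 4), exponent 1; 113 ≡ 1 (mod 4), exponent 1.
All primes ≡ 3 (mod 4) appear to even exponent (or don't appear), so by the two-squares theorem n IS expressible as a sum of two squares.
Step 3: Build a representation. Here n = 29 · 113 is a product of primes ≡ 1 (mod 4). Each prime p ≡ 1 (mod 4) is itself a sum of two squares; find a² by testing p − a² for a perfect square:
  29: 29 − 1² = 28, 29 − 2² = 25 = 5² ⇒ 29 = 2² + 5².
  113: 113 − 1² = 112, 113 − 2² = 109, 113 − 3² = 104, 113 − 4² = 97, 113 − 5² = 88, 113 − 6² = 77, 113 − 7² = 64 = 8² ⇒ 113 = 7² + 8².
  Combine using the Brahmagupta–Fibonacci identity (a² + b²)(c² + d²) = (ac − bd)² + (ad + bc)² = (ac + bd)² + (ad − bc)²:
  29 · 113 = 3277: from (2² + 5²)(7² + 8²), take (2·7 − 5·8, 2·8 + 5·7) = (14 − 40, 16 + 35) = (-26, 51); dropping signs (only squares matter) gives (26, 51); check 26² + 51² = 676 + 2601 = 3277 ✓.
Step 4: Order so x ≤ y and verify: 26² + 51² = 676 + 2601 = 3277 = n. ✓

n = 3277 = 26² + 51² (one valid representation with x ≤ y).


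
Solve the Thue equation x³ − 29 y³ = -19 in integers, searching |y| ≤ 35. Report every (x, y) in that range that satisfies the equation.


The equation is x³ - 29y³ = -19. For fixed y, x³ = 29·y³ − 19, so a solution requires the RHS to be a perfect cube.
Strategy: iterate y from -35 to 35, compute RHS = 29·y³ − 19, and check whether it is a (positive or negative) perfect cube.
Check small values of y:
  y = 0: RHS = -19 is not a perfect cube.
  y = 1: RHS = 10 is not a perfect cube.
  y = -1: RHS = -48 is not a perfect cube.
  y = 2: RHS = 213 is not a perfect cube.
  y = -2: RHS = -251 is not a perfect cube.
  y = 3: RHS = 764 is not a perfect cube.
  y = -3: RHS = -802 is not a perfect cube.
Continuing the search up to |y| = 35 finds no solutions either.
No (x, y) in the scanned range satisfies the equation.

No integer solutions with |y| ≤ 35.


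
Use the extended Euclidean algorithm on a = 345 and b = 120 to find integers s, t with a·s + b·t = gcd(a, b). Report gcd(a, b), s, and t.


Euclidean algorithm on (345, 120) — divide until remainder is 0:
  345 = 2 · 120 + 105
  120 = 1 · 105 + 15
  105 = 7 · 15 + 0
gcd(345, 120) = 15.
Track Bezout coefficients alongside the remainders: start with r₀ = 345 = a·1 + b·0 (s = 1, t = 0) and r₁ = 120 = a·0 + b·1 (s = 0, t = 1); each new remainder r_{k+1} = r_{k-1} − q_k·r_k inherits s_{k+1} = s_{k-1} − q_k·s_k, t_{k+1} = t_{k-1} − q_k·t_k, so r_k = a·s_k + b·t_k at every step:
  q = 2: r = 105, s = 1 − 2·0 = 1, t = 0 − 2·1 = -2  (check: 345·1 + 120·(-2) = 105)
  q = 1: r = 15, s = 0 − 1·1 = -1, t = 1 − 1·(-2) = 3  (check: 345·(-1) + 120·3 = 15)
The row with r = 15 (the gcd) gives the Bezout coefficients s = -1, t = 3.
Result: 345 · (-1) + 120 · (3) = 15.

gcd(345, 120) = 15; s = -1, t = 3 (check: 345·(-1) + 120·3 = 15).


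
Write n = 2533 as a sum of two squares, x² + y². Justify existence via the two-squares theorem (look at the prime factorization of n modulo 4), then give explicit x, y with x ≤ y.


Step 1: Factor n = 2533 = 17 · 149.
Step 2: Check the mod-4 condition on each prime factor: 17 ≡ 1 (mod 4), exponent 1; 149 ≡ 1 (mod 4), exponent 1.
All primes ≡ 3 (mod 4) appear to even exponent (or don't appear), so by the two-squares theorem n IS expressible as a sum of two squares.
Step 3: Build a representation. Here n = 17 · 149 is a product of primes ≡ 1 (mod 4). Each prime p ≡ 1 (mod 4) is itself a sum of two squares; find a² by testing p − a² for a perfect square:
  17: 17 − 1² = 16 = 4² ⇒ 17 = 1² + 4².
  149: 149 − 1² = 148, 149 − 2² = 145, 149 − 3² = 140, 149 − 4² = 133, 149 − 5² = 124, 149 − 6² = 113, 149 − 7² = 100 = 10² ⇒ 149 = 7² + 10².
  Combine using the Brahmagupta–Fibonacci identity (a² + b²)(c² + d²) = (ac − bd)² + (ad + bc)² = (ac + bd)² + (ad − bc)²:
  17 · 149 = 2533: from (1² + 4²)(7² + 10²), take (1·7 − 4·10, 1·10 + 4·7) = (7 − 40, 10 + 28) = (-33, 38); dropping signs (only squares matter) gives (33, 38); check 33² + 38² = 1089 + 1444 = 2533 ✓.
Step 4: Order so x ≤ y and verify: 33² + 38² = 1089 + 1444 = 2533 = n. ✓

n = 2533 = 33² + 38² (one valid representation with x ≤ y).


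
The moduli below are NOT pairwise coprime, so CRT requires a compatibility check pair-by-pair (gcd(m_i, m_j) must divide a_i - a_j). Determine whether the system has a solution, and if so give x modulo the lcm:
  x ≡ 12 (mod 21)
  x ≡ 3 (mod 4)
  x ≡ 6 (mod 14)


Moduli 21, 4, 14 are not pairwise coprime, so CRT works modulo lcm(m_i) when all pairwise compatibility conditions hold.
Pairwise compatibility: gcd(m_i, m_j) must divide a_i - a_j for every pair.
Merge one congruence at a time:
  Start: x ≡ 12 (mod 21).
  Combine with x ≡ 3 (mod 4): gcd(21, 4) = 1; 3 - 12 = -9, which IS divisible by 1, so compatible.
    Write x = 12 + 21·t and substitute into x ≡ 3 (mod 4): 21·t ≡ 3 − 12 = -9 (mod 4).
    Reduce coefficients mod 4: 1·t ≡ 3 (mod 4).
    So t ≡ 3 (mod 4).
    Then x = 12 + 21·3 = 75, valid modulo lcm(21, 4) = 84: x ≡ 75 (mod 84).
  Combine with x ≡ 6 (mod 14): gcd(84, 14) = 14, and 6 - 75 = -69 is NOT divisible by 14.
    ⇒ system is inconsistent (no integer solution).

No solution (the system is inconsistent).


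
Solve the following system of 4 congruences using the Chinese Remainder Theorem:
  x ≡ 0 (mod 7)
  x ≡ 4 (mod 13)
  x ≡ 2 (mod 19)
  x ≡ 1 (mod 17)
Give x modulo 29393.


Product of moduli M = 7 · 13 · 19 · 17 = 29393.
Merge one congruence at a time:
  Start: x ≡ 0 (mod 7).
  Combine with x ≡ 4 (mod 13); new modulus lcm = 91.
    Write x = 0 + 7·t and substitute into x ≡ 4 (mod 13): 7·t ≡ 4 − 0 = 4 (mod 13).
    The inverse of 7 mod 13 is 2 (since 7·2 = 14 = 1·13 + 1), so t ≡ 2·4 = 8 ≡ 8 (mod 13).
    Then x = 0 + 7·8 = 56, valid modulo lcm(7, 13) = 91: x ≡ 56 (mod 91).
  Combine with x ≡ 2 (mod 19); new modulus lcm = 1729.
    Write x = 56 + 91·t and substitute into x ≡ 2 (mod 19): 91·t ≡ 2 − 56 = -54 (mod 19).
    Reduce coefficients mod 19: 15·t ≡ 3 (mod 19).
    The inverse of 15 mod 19 is 14 (since 15·14 = 210 = 11·19 + 1), so t ≡ 14·3 = 42 ≡ 4 (mod 19).
    Then x = 56 + 91·4 = 420, valid modulo lcm(91, 19) = 1729: x ≡ 420 (mod 1729).
  Combine with x ≡ 1 (mod 17); new modulus lcm = 29393.
    Write x = 420 + 1729·t and substitute into x ≡ 1 (mod 17): 1729·t ≡ 1 − 420 = -419 (mod 17).
    Reduce coefficients mod 17: 12·t ≡ 6 (mod 17).
    The inverse of 12 mod 17 is 10 (since 12·10 = 120 = 7·17 + 1), so t ≡ 10·6 = 60 ≡ 9 (mod 17).
    Then x = 420 + 1729·9 = 15981, valid modulo lcm(1729, 17) = 29393: x ≡ 15981 (mod 29393).
Verify against each original: 15981 mod 7 = 0, 15981 mod 13 = 4, 15981 mod 19 = 2, 15981 mod 17 = 1.

x ≡ 15981 (mod 29393).


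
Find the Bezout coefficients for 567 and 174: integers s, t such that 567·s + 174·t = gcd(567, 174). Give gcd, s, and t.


Euclidean algorithm on (567, 174) — divide until remainder is 0:
  567 = 3 · 174 + 45
  174 = 3 · 45 + 39
  45 = 1 · 39 + 6
  39 = 6 · 6 + 3
  6 = 2 · 3 + 0
gcd(567, 174) = 3.
Track Bezout coefficients alongside the remainders: start with r₀ = 567 = a·1 + b·0 (s = 1, t = 0) and r₁ = 174 = a·0 + b·1 (s = 0, t = 1); each new remainder r_{k+1} = r_{k-1} − q_k·r_k inherits s_{k+1} = s_{k-1} − q_k·s_k, t_{k+1} = t_{k-1} − q_k·t_k, so r_k = a·s_k + b·t_k at every step:
  q = 3: r = 45, s = 1 − 3·0 = 1, t = 0 − 3·1 = -3  (check: 567·1 + 174·(-3) = 45)
  q = 3: r = 39, s = 0 − 3·1 = -3, t = 1 − 3·(-3) = 10  (check: 567·(-3) + 174·10 = 39)
  q = 1: r = 6, s = 1 − 1·(-3) = 4, t = -3 − 1·10 = -13  (check: 567·4 + 174·(-13) = 6)
  q = 6: r = 3, s = -3 − 6·4 = -27, t = 10 − 6·(-13) = 88  (check: 567·(-27) + 174·88 = 3)
The row with r = 3 (the gcd) gives the Bezout coefficients s = -27, t = 88.
Result: 567 · (-27) + 174 · (88) = 3.

gcd(567, 174) = 3; s = -27, t = 88 (check: 567·(-27) + 174·88 = 3).


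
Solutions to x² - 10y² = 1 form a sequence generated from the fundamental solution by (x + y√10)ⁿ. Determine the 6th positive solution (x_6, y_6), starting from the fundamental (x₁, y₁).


Step 1: Find the fundamental solution (x₁, y₁) of x² - 10y² = 1.
  Expand √10 as a continued fraction. a₀ = ⌊√10⌋ = 3; iterate m_{k+1} = d_k·a_k − m_k, d_{k+1} = (10 − m_{k+1}²)/d_k, a_{k+1} = ⌊(a₀ + m_{k+1})/d_{k+1}⌋ (starting m₀ = 0, d₀ = 1), with convergents p_k = a_k·p_{k-1} + p_{k-2}, q_k = a_k·q_{k-1} + q_{k-2} (p₋₁ = 1, q₋₁ = 0):
  k = 0: a₀ = 3; p₀/q₀ = 3/1; p₀² − 10·q₀² = 9 − 10 = -1.
  k = 1: m = 3, d = 1, a = ⌊(3 + 3)/1⌋ = 6; p/q = (6·3 + 1)/(6·1 + 0) = 19/6; p² − 10·q² = 361 − 360 = 1.
  The first convergent with p² − 10·q² = 1 gives the fundamental solution (x₁, y₁) = (19, 6).
Step 2: Apply the recurrence (x_{n+1}, y_{n+1}) = (x₁x_n + 10y₁y_n, x₁y_n + y₁x_n) repeatedly.
  From (x_1, y_1) = (19, 6): x_2 = 19·19 + 10·6·6 = 721; y_2 = 19·6 + 6·19 = 228.
  From (x_2, y_2) = (721, 228): x_3 = 19·721 + 10·6·228 = 27379; y_3 = 19·228 + 6·721 = 8658.
  From (x_3, y_3) = (27379, 8658): x_4 = 19·27379 + 10·6·8658 = 1039681; y_4 = 19·8658 + 6·27379 = 328776.
  From (x_4, y_4) = (1039681, 328776): x_5 = 19·1039681 + 10·6·328776 = 39480499; y_5 = 19·328776 + 6·1039681 = 12484830.
  From (x_5, y_5) = (39480499, 12484830): x_6 = 19·39480499 + 10·6·12484830 = 1499219281; y_6 = 19·12484830 + 6·39480499 = 474094764.
Step 3: Verify x_6² - 10·y_6² = 2247658452522156961 - 2247658452522156960 = 1 (should be 1). ✓

(x_1, y_1) = (19, 6); (x_6, y_6) = (1499219281, 474094764).
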